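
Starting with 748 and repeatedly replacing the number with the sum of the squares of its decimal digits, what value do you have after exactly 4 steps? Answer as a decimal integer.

1

748 → 129
129 → 86
86 → 100
100 → 1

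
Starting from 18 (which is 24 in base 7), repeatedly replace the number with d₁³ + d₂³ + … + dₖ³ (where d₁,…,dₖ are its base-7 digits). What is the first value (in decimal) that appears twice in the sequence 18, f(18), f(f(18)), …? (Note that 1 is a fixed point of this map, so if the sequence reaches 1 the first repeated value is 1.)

18 = (2,4)_7 → 2³ + 4³ = 72
72 = (1,3,2)_7 → 1³ + 3³ + 2³ = 36
36 = (5,1)_7 → 5³ + 1³ = 126
126 = (2,4,0)_7 → 2³ + 4³ + 0³ = 72  — 72 already appeared earlier.

72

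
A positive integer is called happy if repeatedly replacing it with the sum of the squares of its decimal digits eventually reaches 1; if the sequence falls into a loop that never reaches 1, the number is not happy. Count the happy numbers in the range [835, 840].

835: 835 → 98 → 145 → 42 → 20 → 4 → 16 → 37 → 58 → 89 → 145  (repeats 145)
836: 836 → 109 → 82 → 68 → 100 → 1  (reaches 1)
837: 837 → 122 → 9 → 81 → 65 → 61 → 37 → 58 → 89 → 145 → 42 → 20 → 4 → 16 → 37  (repeats 37)
838: 838 → 137 → 59 → 106 → 37 → 58 → 89 → 145 → 42 → 20 → 4 → 16 → 37  (repeats 37)
839: 839 → 154 → 42 → 20 → 4 → 16 → 37 → 58 → 89 → 145 → 42  (repeats 42)
840: 840 → 80 → 64 → 52 → 29 → 85 → 89 → 145 → 42 → 20 → 4 → 16 → 37 → 58 → 89  (repeats 89)
happy: 836

1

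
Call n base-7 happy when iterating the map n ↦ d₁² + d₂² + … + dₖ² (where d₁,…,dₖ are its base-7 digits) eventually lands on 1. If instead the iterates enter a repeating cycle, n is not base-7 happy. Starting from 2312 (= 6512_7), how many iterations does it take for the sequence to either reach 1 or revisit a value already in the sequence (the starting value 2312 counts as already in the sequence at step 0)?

7

2312 = (6,5,1,2)_7 → 6² + 5² + 1² + 2² = 66
66 = (1,2,3)_7 → 1² + 2² + 3² = 14
14 = (2,0)_7 → 2² + 0² = 4
4 = (4)_7 → 4² = 16
16 = (2,2)_7 → 2² + 2² = 8
8 = (1,1)_7 → 1² + 1² = 2
2 = (2)_7 → 2² = 4  — 4 repeats.
That took 7 steps.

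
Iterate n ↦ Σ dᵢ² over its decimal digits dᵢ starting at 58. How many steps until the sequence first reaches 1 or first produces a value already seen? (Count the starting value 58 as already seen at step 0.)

58 → 5² + 8² = 89
89 → 8² + 9² = 145
145 → 1² + 4² + 5² = 42
42 → 4² + 2² = 20
20 → 2² + 0² = 4
4 → 4² = 16
16 → 1² + 6² = 37
37 → 3² + 7² = 58  — 58 repeats.
That took 8 steps.

8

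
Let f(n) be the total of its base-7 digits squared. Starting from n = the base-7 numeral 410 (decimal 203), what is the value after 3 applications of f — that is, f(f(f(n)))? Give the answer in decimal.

203 = (4,1,0)_7 → 4² + 1² + 0² = 17
17 = (2,3)_7 → 2² + 3² = 13
13 = (1,6)_7 → 1² + 6² = 37

37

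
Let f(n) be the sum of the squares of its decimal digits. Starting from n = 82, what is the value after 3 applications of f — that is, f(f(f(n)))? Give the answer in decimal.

1

82 → 8² + 2² = 64 + 4 = 68
68 → 6² + 8² = 36 + 64 = 100
100 → 1² + 0² + 0² = 1 + 0 + 0 = 1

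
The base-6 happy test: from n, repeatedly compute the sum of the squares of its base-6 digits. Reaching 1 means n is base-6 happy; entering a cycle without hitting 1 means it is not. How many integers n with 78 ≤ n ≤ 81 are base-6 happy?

78: 78 → 5 → 25 → 17 → 29 → 41 → 26 → 20 → 13 → 5  (repeats 5)
79: 79 → 6 → 1  (reaches 1)
80: 80 → 9 → 10 → 17 → 29 → 41 → 26 → 20 → 13 → 5 → 25 → 17  (repeats 17)
81: 81 → 14 → 8 → 5 → 25 → 17 → 29 → 41 → 26 → 20 → 13 → 5  (repeats 5)
base-6 happy: 79

1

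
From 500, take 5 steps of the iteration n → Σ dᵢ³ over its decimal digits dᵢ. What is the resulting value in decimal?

500 → 5³ + 0³ + 0³ = 125
125 → 1³ + 2³ + 5³ = 134
134 → 1³ + 3³ + 4³ = 92
92 → 9³ + 2³ = 737
737 → 7³ + 3³ + 7³ = 713

713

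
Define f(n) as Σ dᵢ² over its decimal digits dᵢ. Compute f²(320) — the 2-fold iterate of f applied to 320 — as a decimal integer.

320 → 3² + 2² + 0² = 9 + 4 + 0 = 13
13 → 1² + 3² = 1 + 9 = 10

10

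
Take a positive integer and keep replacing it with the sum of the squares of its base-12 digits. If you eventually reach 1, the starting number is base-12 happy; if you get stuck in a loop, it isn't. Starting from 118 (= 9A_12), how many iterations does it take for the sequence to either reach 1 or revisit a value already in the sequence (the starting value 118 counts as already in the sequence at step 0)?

10

118 = (9,10)_12 → 9² + 10² = 81 + 100 = 181
181 = (1,3,1)_12 → 1² + 3² + 1² = 1 + 9 + 1 = 11
11 = (11)_12 → 11² = 121
121 = (10,1)_12 → 10² + 1² = 100 + 1 = 101
101 = (8,5)_12 → 8² + 5² = 64 + 25 = 89
89 = (7,5)_12 → 7² + 5² = 49 + 25 = 74
74 = (6,2)_12 → 6² + 2² = 36 + 4 = 40
40 = (3,4)_12 → 3² + 4² = 9 + 16 = 25
25 = (2,1)_12 → 2² + 1² = 4 + 1 = 5
5 = (5)_12 → 5² = 25  — 25 repeats.
That took 10 steps.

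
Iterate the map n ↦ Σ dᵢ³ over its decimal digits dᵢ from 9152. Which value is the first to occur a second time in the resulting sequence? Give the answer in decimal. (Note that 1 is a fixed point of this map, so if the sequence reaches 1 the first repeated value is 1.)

371

9152 → 9³ + 1³ + 5³ + 2³ = 863
863 → 8³ + 6³ + 3³ = 755
755 → 7³ + 5³ + 5³ = 593
593 → 5³ + 9³ + 3³ = 881
881 → 8³ + 8³ + 1³ = 1025
1025 → 1³ + 0³ + 2³ + 5³ = 134
134 → 1³ + 3³ + 4³ = 92
92 → 9³ + 2³ = 737
737 → 7³ + 3³ + 7³ = 713
713 → 7³ + 1³ + 3³ = 371
371 → 3³ + 7³ + 1³ = 371  — 371 already appeared earlier.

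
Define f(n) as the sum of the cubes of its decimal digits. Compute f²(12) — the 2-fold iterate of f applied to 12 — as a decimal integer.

729

12 → 1³ + 2³ = 1 + 8 = 9
9 → 9³ = 729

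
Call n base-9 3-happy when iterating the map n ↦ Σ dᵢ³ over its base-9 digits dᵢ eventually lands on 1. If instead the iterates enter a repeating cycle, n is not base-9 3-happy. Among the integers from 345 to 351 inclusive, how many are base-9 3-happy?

345: 345 → 99 → 9 → 1  (reaches 1)
346: 346 → 136 → 218 → 232 → 694 → 638 → 1198 → 470 → 476 → 980 → 540 → 432 → 152 → 856 → 128 → 134 → 638  (repeats 638)
347: 347 → 197 → 547 → 775 → 127 → 127  (repeats 127)
348: 348 → 288 → 152 → 856 → 128 → 134 → 638 → 1198 → 470 → 476 → 980 → 540 → 432 → 152  (repeats 152)
349: 349 → 415 → 127 → 127  (repeats 127)
350: 350 → 584 → 856 → 128 → 134 → 638 → 1198 → 470 → 476 → 980 → 540 → 432 → 152 → 856  (repeats 856)
351: 351 → 91 → 3 → 27 → 27  (repeats 27)
base-9 3-happy: 345

1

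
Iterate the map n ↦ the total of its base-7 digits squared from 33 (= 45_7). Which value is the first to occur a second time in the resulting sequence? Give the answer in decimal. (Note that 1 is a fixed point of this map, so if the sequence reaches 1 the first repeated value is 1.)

45

33 = (4,5)_7 → 4² + 5² = 16 + 25 = 41
41 = (5,6)_7 → 5² + 6² = 25 + 36 = 61
61 = (1,1,5)_7 → 1² + 1² + 5² = 1 + 1 + 25 = 27
27 = (3,6)_7 → 3² + 6² = 9 + 36 = 45
45 = (6,3)_7 → 6² + 3² = 36 + 9 = 45  — 45 already appeared earlier.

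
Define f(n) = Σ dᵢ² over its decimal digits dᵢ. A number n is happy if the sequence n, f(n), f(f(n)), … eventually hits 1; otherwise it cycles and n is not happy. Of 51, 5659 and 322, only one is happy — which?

5659

51: 51 → 26 → 40 → 16 → 37 → 58 → 89 → 145 → 42 → 20 → 4 → 16  — repeats 16 (not happy)
5659: 5659 → 167 → 86 → 100 → 1  — reaches 1 (happy)
322: 322 → 17 → 50 → 25 → 29 → 85 → 89 → 145 → 42 → 20 → 4 → 16 → 37 → 58 → 89  — repeats 89 (not happy)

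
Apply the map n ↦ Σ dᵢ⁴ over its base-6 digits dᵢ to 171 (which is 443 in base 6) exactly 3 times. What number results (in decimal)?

171 = (4,4,3)_6 → 4⁴ + 4⁴ + 3⁴ = 256 + 256 + 81 = 593
593 = (2,4,2,5)_6 → 2⁴ + 4⁴ + 2⁴ + 5⁴ = 16 + 256 + 16 + 625 = 913
913 = (4,1,2,1)_6 → 4⁴ + 1⁴ + 2⁴ + 1⁴ = 256 + 1 + 16 + 1 = 274

274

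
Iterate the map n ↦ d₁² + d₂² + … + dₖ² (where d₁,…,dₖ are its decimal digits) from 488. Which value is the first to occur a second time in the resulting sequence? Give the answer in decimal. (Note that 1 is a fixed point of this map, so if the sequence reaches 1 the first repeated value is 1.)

37

488 → 4² + 8² + 8² = 144
144 → 1² + 4² + 4² = 33
33 → 3² + 3² = 18
18 → 1² + 8² = 65
65 → 6² + 5² = 61
61 → 6² + 1² = 37
37 → 3² + 7² = 58
58 → 5² + 8² = 89
89 → 8² + 9² = 145
145 → 1² + 4² + 5² = 42
42 → 4² + 2² = 20
20 → 2² + 0² = 4
4 → 4² = 16
16 → 1² + 6² = 37  — 37 already appeared earlier.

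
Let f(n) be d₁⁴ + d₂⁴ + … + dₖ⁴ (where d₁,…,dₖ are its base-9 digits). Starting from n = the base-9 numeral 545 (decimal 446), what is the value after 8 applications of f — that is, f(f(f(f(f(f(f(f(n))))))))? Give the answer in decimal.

446 = (5,4,5)_9 → 5⁴ + 4⁴ + 5⁴ = 625 + 256 + 625 = 1506
1506 = (2,0,5,3)_9 → 2⁴ + 0⁴ + 5⁴ + 3⁴ = 16 + 0 + 625 + 81 = 722
722 = (8,8,2)_9 → 8⁴ + 8⁴ + 2⁴ = 4096 + 4096 + 16 = 8208
8208 = (1,2,2,3,0)_9 → 1⁴ + 2⁴ + 2⁴ + 3⁴ + 0⁴ = 1 + 16 + 16 + 81 + 0 = 114
114 = (1,3,6)_9 → 1⁴ + 3⁴ + 6⁴ = 1 + 81 + 1296 = 1378
1378 = (1,8,0,1)_9 → 1⁴ + 8⁴ + 0⁴ + 1⁴ = 1 + 4096 + 0 + 1 = 4098
4098 = (5,5,5,3)_9 → 5⁴ + 5⁴ + 5⁴ + 3⁴ = 625 + 625 + 625 + 81 = 1956
1956 = (2,6,1,3)_9 → 2⁴ + 6⁴ + 1⁴ + 3⁴ = 16 + 1296 + 1 + 81 = 1394

1394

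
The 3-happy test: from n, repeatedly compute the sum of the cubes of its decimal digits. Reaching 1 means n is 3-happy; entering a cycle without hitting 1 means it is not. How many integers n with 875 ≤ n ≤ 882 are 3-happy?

875: 875 → 980 → 1241 → 74 → 407 → 407  (repeats 407)
876: 876 → 1071 → 345 → 216 → 225 → 141 → 66 → 432 → 99 → 1458 → 702 → 351 → 153 → 153  (repeats 153)
877: 877 → 1198 → 1243 → 100 → 1  (reaches 1)
878: 878 → 1367 → 587 → 980 → 1241 → 74 → 407 → 407  (repeats 407)
879: 879 → 1584 → 702 → 351 → 153 → 153  (repeats 153)
880: 880 → 1024 → 73 → 370 → 370  (repeats 370)
881: 881 → 1025 → 134 → 92 → 737 → 713 → 371 → 371  (repeats 371)
882: 882 → 1032 → 36 → 243 → 99 → 1458 → 702 → 351 → 153 → 153  (repeats 153)
3-happy: 877

1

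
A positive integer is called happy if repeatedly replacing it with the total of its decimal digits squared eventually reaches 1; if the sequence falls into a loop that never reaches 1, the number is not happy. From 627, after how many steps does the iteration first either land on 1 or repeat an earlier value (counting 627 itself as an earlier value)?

627 → 6² + 2² + 7² = 89
89 → 8² + 9² = 145
145 → 1² + 4² + 5² = 42
42 → 4² + 2² = 20
20 → 2² + 0² = 4
4 → 4² = 16
16 → 1² + 6² = 37
37 → 3² + 7² = 58
58 → 5² + 8² = 89  — 89 repeats.
That took 9 steps.

9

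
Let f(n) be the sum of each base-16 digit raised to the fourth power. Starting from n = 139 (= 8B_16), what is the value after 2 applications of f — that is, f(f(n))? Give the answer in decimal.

139 = (8,11)_16 → 18737
18737 = (4,9,3,1)_16 → 6899

6899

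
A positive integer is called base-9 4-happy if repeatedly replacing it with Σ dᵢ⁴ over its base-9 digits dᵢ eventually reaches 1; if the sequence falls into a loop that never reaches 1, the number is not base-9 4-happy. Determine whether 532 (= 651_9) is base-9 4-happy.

not base-9 4-happy

532 = (6,5,1)_9 → 6⁴ + 5⁴ + 1⁴ = 1922
1922 = (2,5,6,5)_9 → 2⁴ + 5⁴ + 6⁴ + 5⁴ = 2562
2562 = (3,4,5,6)_9 → 3⁴ + 4⁴ + 5⁴ + 6⁴ = 2258
2258 = (3,0,7,8)_9 → 3⁴ + 0⁴ + 7⁴ + 8⁴ = 6578
6578 = (1,0,0,1,8)_9 → 1⁴ + 0⁴ + 0⁴ + 1⁴ + 8⁴ = 4098
4098 = (5,5,5,3)_9 → 5⁴ + 5⁴ + 5⁴ + 3⁴ = 1956
1956 = (2,6,1,3)_9 → 2⁴ + 6⁴ + 1⁴ + 3⁴ = 1394
1394 = (1,8,1,8)_9 → 1⁴ + 8⁴ + 1⁴ + 8⁴ = 8194
8194 = (1,2,2,1,4)_9 → 1⁴ + 2⁴ + 2⁴ + 1⁴ + 4⁴ = 290
290 = (3,5,2)_9 → 3⁴ + 5⁴ + 2⁴ = 722
722 = (8,8,2)_9 → 8⁴ + 8⁴ + 2⁴ = 8208
8208 = (1,2,2,3,0)_9 → 1⁴ + 2⁴ + 2⁴ + 3⁴ + 0⁴ = 114
114 = (1,3,6)_9 → 1⁴ + 3⁴ + 6⁴ = 1378
1378 = (1,8,0,1)_9 → 1⁴ + 8⁴ + 0⁴ + 1⁴ = 4098  — 4098 already seen; the sequence cycles without reaching 1.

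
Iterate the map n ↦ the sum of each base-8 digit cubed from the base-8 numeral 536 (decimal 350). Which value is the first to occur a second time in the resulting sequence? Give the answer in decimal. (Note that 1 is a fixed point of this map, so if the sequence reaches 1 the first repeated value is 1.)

350 = (5,3,6)_8 → 5³ + 3³ + 6³ = 125 + 27 + 216 = 368
368 = (5,6,0)_8 → 5³ + 6³ + 0³ = 125 + 216 + 0 = 341
341 = (5,2,5)_8 → 5³ + 2³ + 5³ = 125 + 8 + 125 = 258
258 = (4,0,2)_8 → 4³ + 0³ + 2³ = 64 + 0 + 8 = 72
72 = (1,1,0)_8 → 1³ + 1³ + 0³ = 1 + 1 + 0 = 2
2 = (2)_8 → 2³ = 8
8 = (1,0)_8 → 1³ + 0³ = 1 + 0 = 1  — reached the fixed point 1.
1 → 1, so 1 is the first repeated value.

1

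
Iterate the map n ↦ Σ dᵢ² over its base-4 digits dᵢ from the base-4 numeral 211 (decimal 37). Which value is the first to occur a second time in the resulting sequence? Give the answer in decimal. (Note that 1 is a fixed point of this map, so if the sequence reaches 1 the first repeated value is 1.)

1

37 = (2,1,1)_4 → 2² + 1² + 1² = 6
6 = (1,2)_4 → 1² + 2² = 5
5 = (1,1)_4 → 1² + 1² = 2
2 = (2)_4 → 2² = 4
4 = (1,0)_4 → 1² + 0² = 1  — reached the fixed point 1.
1 → 1, so 1 is the first repeated value.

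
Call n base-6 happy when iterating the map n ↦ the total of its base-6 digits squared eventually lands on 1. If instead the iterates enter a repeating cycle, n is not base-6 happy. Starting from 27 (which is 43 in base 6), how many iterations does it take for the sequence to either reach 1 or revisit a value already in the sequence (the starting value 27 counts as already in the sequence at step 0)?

9

27 = (4,3)_6 → 4² + 3² = 25
25 = (4,1)_6 → 4² + 1² = 17
17 = (2,5)_6 → 2² + 5² = 29
29 = (4,5)_6 → 4² + 5² = 41
41 = (1,0,5)_6 → 1² + 0² + 5² = 26
26 = (4,2)_6 → 4² + 2² = 20
20 = (3,2)_6 → 3² + 2² = 13
13 = (2,1)_6 → 2² + 1² = 5
5 = (5)_6 → 5² = 25  — 25 repeats.
That took 9 steps.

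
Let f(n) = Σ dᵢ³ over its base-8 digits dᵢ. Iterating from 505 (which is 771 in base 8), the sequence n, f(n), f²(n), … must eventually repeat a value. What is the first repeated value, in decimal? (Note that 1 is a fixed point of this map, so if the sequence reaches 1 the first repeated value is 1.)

559

505 = (7,7,1)_8 → 7³ + 7³ + 1³ = 687
687 = (1,2,5,7)_8 → 1³ + 2³ + 5³ + 7³ = 477
477 = (7,3,5)_8 → 7³ + 3³ + 5³ = 495
495 = (7,5,7)_8 → 7³ + 5³ + 7³ = 811
811 = (1,4,5,3)_8 → 1³ + 4³ + 5³ + 3³ = 217
217 = (3,3,1)_8 → 3³ + 3³ + 1³ = 55
55 = (6,7)_8 → 6³ + 7³ = 559
559 = (1,0,5,7)_8 → 1³ + 0³ + 5³ + 7³ = 469
469 = (7,2,5)_8 → 7³ + 2³ + 5³ = 476
476 = (7,3,4)_8 → 7³ + 3³ + 4³ = 434
434 = (6,6,2)_8 → 6³ + 6³ + 2³ = 440
440 = (6,7,0)_8 → 6³ + 7³ + 0³ = 559  — 559 already appeared earlier.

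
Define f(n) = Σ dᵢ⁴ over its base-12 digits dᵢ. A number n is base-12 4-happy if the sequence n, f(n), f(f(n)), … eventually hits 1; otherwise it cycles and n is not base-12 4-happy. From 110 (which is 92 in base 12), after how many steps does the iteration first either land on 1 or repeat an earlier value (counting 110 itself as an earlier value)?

15

110 = (9,2)_12 → 9⁴ + 2⁴ = 6577
6577 = (3,9,8,1)_12 → 3⁴ + 9⁴ + 8⁴ + 1⁴ = 10739
10739 = (6,2,6,11)_12 → 6⁴ + 2⁴ + 6⁴ + 11⁴ = 17249
17249 = (9,11,9,5)_12 → 9⁴ + 11⁴ + 9⁴ + 5⁴ = 28388
28388 = (1,4,5,1,8)_12 → 1⁴ + 4⁴ + 5⁴ + 1⁴ + 8⁴ = 4979
4979 = (2,10,6,11)_12 → 2⁴ + 10⁴ + 6⁴ + 11⁴ = 25953
25953 = (1,3,0,2,9)_12 → 1⁴ + 3⁴ + 0⁴ + 2⁴ + 9⁴ = 6659
6659 = (3,10,2,11)_12 → 3⁴ + 10⁴ + 2⁴ + 11⁴ = 24738
24738 = (1,2,3,9,6)_12 → 1⁴ + 2⁴ + 3⁴ + 9⁴ + 6⁴ = 7955
7955 = (4,7,2,11)_12 → 4⁴ + 7⁴ + 2⁴ + 11⁴ = 17314
17314 = (10,0,2,10)_12 → 10⁴ + 0⁴ + 2⁴ + 10⁴ = 20016
20016 = (11,7,0,0)_12 → 11⁴ + 7⁴ + 0⁴ + 0⁴ = 17042
17042 = (9,10,4,2)_12 → 9⁴ + 10⁴ + 4⁴ + 2⁴ = 16833
16833 = (9,8,10,9)_12 → 9⁴ + 8⁴ + 10⁴ + 9⁴ = 27218
27218 = (1,3,9,0,2)_12 → 1⁴ + 3⁴ + 9⁴ + 0⁴ + 2⁴ = 6659  — 6659 repeats.
That took 15 steps.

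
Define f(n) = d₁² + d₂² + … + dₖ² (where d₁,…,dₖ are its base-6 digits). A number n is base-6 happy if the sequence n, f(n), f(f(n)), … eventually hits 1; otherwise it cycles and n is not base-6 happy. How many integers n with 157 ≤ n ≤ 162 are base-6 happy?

157: 157 → 21 → 18 → 9 → 10 → 17 → 29 → 41 → 26 → 20 → 13 → 5 → 25 → 17  (repeats 17)
158: 158 → 24 → 16 → 20 → 13 → 5 → 25 → 17 → 29 → 41 → 26 → 20  (repeats 20)
159: 159 → 29 → 41 → 26 → 20 → 13 → 5 → 25 → 17 → 29  (repeats 29)
160: 160 → 36 → 1  (reaches 1)
161: 161 → 45 → 11 → 26 → 20 → 13 → 5 → 25 → 17 → 29 → 41 → 26  (repeats 26)
162: 162 → 25 → 17 → 29 → 41 → 26 → 20 → 13 → 5 → 25  (repeats 25)
base-6 happy: 160

1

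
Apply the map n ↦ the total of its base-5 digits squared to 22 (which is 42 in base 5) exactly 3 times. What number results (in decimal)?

10

22 = (4,2)_5 → 4² + 2² = 16 + 4 = 20
20 = (4,0)_5 → 4² + 0² = 16 + 0 = 16
16 = (3,1)_5 → 3² + 1² = 9 + 1 = 10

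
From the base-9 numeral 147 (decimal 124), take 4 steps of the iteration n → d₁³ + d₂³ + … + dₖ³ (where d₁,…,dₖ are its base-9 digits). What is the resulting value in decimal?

128

124 = (1,4,7)_9 → 1³ + 4³ + 7³ = 1 + 64 + 343 = 408
408 = (5,0,3)_9 → 5³ + 0³ + 3³ = 125 + 0 + 27 = 152
152 = (1,7,8)_9 → 1³ + 7³ + 8³ = 1 + 343 + 512 = 856
856 = (1,1,5,1)_9 → 1³ + 1³ + 5³ + 1³ = 1 + 1 + 125 + 1 = 128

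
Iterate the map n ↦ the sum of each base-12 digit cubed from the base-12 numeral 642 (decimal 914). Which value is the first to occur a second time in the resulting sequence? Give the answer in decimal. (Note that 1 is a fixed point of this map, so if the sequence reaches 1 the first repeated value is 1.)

288

914 = (6,4,2)_12 → 288
288 = (2,0,0)_12 → 8
8 = (8)_12 → 512
512 = (3,6,8)_12 → 755
755 = (5,2,11)_12 → 1464
1464 = (10,2,0)_12 → 1008
1008 = (7,0,0)_12 → 343
343 = (2,4,7)_12 → 415
415 = (2,10,7)_12 → 1351
1351 = (9,4,7)_12 → 1136
1136 = (7,10,8)_12 → 1855
1855 = (1,0,10,7)_12 → 1344
1344 = (9,4,0)_12 → 793
793 = (5,6,1)_12 → 342
342 = (2,4,6)_12 → 288  — 288 already appeared earlier.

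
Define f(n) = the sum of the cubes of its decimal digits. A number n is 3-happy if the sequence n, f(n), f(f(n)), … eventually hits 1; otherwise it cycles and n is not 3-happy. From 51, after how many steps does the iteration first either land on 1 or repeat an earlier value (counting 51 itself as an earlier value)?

11

51 → 5³ + 1³ = 125 + 1 = 126
126 → 1³ + 2³ + 6³ = 1 + 8 + 216 = 225
225 → 2³ + 2³ + 5³ = 8 + 8 + 125 = 141
141 → 1³ + 4³ + 1³ = 1 + 64 + 1 = 66
66 → 6³ + 6³ = 216 + 216 = 432
432 → 4³ + 3³ + 2³ = 64 + 27 + 8 = 99
99 → 9³ + 9³ = 729 + 729 = 1458
1458 → 1³ + 4³ + 5³ + 8³ = 1 + 64 + 125 + 512 = 702
702 → 7³ + 0³ + 2³ = 343 + 0 + 8 = 351
351 → 3³ + 5³ + 1³ = 27 + 125 + 1 = 153
153 → 1³ + 5³ + 3³ = 1 + 125 + 27 = 153  — 153 repeats.
That took 11 steps.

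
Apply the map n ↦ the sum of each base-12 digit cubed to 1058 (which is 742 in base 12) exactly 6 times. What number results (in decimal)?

793

1058 = (7,4,2)_12 → 7³ + 4³ + 2³ = 415
415 = (2,10,7)_12 → 2³ + 10³ + 7³ = 1351
1351 = (9,4,7)_12 → 9³ + 4³ + 7³ = 1136
1136 = (7,10,8)_12 → 7³ + 10³ + 8³ = 1855
1855 = (1,0,10,7)_12 → 1³ + 0³ + 10³ + 7³ = 1344
1344 = (9,4,0)_12 → 9³ + 4³ + 0³ = 793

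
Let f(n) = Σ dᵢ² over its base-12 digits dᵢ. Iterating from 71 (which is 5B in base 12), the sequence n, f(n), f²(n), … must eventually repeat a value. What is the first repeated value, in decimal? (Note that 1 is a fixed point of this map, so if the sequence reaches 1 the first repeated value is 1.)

5

71 = (5,11)_12 → 5² + 11² = 25 + 121 = 146
146 = (1,0,2)_12 → 1² + 0² + 2² = 1 + 0 + 4 = 5
5 = (5)_12 → 5² = 25
25 = (2,1)_12 → 2² + 1² = 4 + 1 = 5  — 5 already appeared earlier.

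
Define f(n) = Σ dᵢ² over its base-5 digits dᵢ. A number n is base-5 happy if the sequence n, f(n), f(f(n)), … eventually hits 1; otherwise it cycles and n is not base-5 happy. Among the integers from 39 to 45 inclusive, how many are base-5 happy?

39: 39 → 21 → 17 → 13 → 13  (repeats 13)
40: 40 → 10 → 4 → 16 → 10  (repeats 10)
41: 41 → 11 → 5 → 1  (reaches 1)
42: 42 → 14 → 20 → 16 → 10 → 4 → 16  (repeats 16)
43: 43 → 19 → 25 → 1  (reaches 1)
44: 44 → 26 → 2 → 4 → 16 → 10 → 4  (repeats 4)
45: 45 → 17 → 13 → 13  (repeats 13)
base-5 happy: 41, 43

2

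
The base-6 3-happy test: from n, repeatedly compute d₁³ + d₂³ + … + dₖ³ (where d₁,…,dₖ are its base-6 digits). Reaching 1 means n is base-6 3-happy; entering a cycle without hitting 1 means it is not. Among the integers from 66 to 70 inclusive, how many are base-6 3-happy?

2

66: 66 → 126 → 54 → 28 → 128 → 62 → 73 → 9 → 28  (repeats 28)
67: 67 → 127 → 55 → 29 → 189 → 153 → 92 → 43 → 3 → 27 → 91 → 36 → 1  (reaches 1)
68: 68 → 134 → 99 → 99  (repeats 99)
69: 69 → 153 → 92 → 43 → 3 → 27 → 91 → 36 → 1  (reaches 1)
70: 70 → 190 → 190  (repeats 190)
base-6 3-happy: 67, 69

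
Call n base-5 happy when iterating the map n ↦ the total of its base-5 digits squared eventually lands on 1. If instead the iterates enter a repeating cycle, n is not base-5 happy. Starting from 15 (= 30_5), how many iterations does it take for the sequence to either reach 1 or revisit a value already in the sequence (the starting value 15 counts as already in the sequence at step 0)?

15 = (3,0)_5 → 9
9 = (1,4)_5 → 17
17 = (3,2)_5 → 13
13 = (2,3)_5 → 13  — 13 repeats.
That took 4 steps.

4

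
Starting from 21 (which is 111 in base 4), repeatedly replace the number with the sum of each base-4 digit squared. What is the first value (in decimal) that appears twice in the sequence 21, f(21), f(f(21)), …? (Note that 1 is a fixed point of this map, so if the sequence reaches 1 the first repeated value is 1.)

21 = (1,1,1)_4 → 1² + 1² + 1² = 1 + 1 + 1 = 3
3 = (3)_4 → 3² = 9
9 = (2,1)_4 → 2² + 1² = 4 + 1 = 5
5 = (1,1)_4 → 1² + 1² = 1 + 1 = 2
2 = (2)_4 → 2² = 4
4 = (1,0)_4 → 1² + 0² = 1 + 0 = 1  — reached the fixed point 1.
1 → 1, so 1 is the first repeated value.

1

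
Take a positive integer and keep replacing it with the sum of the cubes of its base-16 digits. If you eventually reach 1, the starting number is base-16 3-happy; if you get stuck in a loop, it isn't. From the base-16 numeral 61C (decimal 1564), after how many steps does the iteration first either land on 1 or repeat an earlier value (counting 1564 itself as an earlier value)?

6

1564 = (6,1,12)_16 → 6³ + 1³ + 12³ = 216 + 1 + 1728 = 1945
1945 = (7,9,9)_16 → 7³ + 9³ + 9³ = 343 + 729 + 729 = 1801
1801 = (7,0,9)_16 → 7³ + 0³ + 9³ = 343 + 0 + 729 = 1072
1072 = (4,3,0)_16 → 4³ + 3³ + 0³ = 64 + 27 + 0 = 91
91 = (5,11)_16 → 5³ + 11³ = 125 + 1331 = 1456
1456 = (5,11,0)_16 → 5³ + 11³ + 0³ = 125 + 1331 + 0 = 1456  — 1456 repeats.
That took 6 steps.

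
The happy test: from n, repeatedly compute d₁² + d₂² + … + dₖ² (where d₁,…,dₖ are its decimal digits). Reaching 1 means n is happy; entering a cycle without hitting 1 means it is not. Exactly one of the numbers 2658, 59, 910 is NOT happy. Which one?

2658: 2658 → 129 → 86 → 100 → 1  — reaches 1 (happy)
59: 59 → 106 → 37 → 58 → 89 → 145 → 42 → 20 → 4 → 16 → 37  — repeats 37 (not happy)
910: 910 → 82 → 68 → 100 → 1  — reaches 1 (happy)

59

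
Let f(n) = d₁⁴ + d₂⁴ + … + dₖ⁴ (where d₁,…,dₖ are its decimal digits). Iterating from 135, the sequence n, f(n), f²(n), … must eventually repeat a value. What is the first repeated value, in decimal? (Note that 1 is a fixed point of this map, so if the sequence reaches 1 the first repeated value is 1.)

135 → 707
707 → 4802
4802 → 4368
4368 → 5729
5729 → 9603
9603 → 7938
7938 → 13139
13139 → 6725
6725 → 4338
4338 → 4514
4514 → 1138
1138 → 4179
4179 → 9219
9219 → 13139  — 13139 already appeared earlier.

13139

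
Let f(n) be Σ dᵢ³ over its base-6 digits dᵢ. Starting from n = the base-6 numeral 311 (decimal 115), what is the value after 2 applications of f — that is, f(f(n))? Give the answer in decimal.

189

115 = (3,1,1)_6 → 3³ + 1³ + 1³ = 29
29 = (4,5)_6 → 4³ + 5³ = 189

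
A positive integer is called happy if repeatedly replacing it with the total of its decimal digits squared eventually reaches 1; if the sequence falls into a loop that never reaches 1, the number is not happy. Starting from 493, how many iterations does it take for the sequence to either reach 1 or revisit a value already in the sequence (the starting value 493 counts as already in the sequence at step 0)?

493 → 4² + 9² + 3² = 16 + 81 + 9 = 106
106 → 1² + 0² + 6² = 1 + 0 + 36 = 37
37 → 3² + 7² = 9 + 49 = 58
58 → 5² + 8² = 25 + 64 = 89
89 → 8² + 9² = 64 + 81 = 145
145 → 1² + 4² + 5² = 1 + 16 + 25 = 42
42 → 4² + 2² = 16 + 4 = 20
20 → 2² + 0² = 4 + 0 = 4
4 → 4² = 16
16 → 1² + 6² = 1 + 36 = 37  — 37 repeats.
That took 10 steps.

10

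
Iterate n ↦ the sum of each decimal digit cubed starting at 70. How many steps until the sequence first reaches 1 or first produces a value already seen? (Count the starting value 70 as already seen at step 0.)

70 → 7³ + 0³ = 343
343 → 3³ + 4³ + 3³ = 118
118 → 1³ + 1³ + 8³ = 514
514 → 5³ + 1³ + 4³ = 190
190 → 1³ + 9³ + 0³ = 730
730 → 7³ + 3³ + 0³ = 370
370 → 3³ + 7³ + 0³ = 370  — 370 repeats.
That took 7 steps.

7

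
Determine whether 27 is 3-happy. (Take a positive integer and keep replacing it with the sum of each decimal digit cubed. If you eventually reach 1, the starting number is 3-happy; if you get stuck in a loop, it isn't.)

27 → 2³ + 7³ = 351
351 → 3³ + 5³ + 1³ = 153
153 → 1³ + 5³ + 3³ = 153  — 153 already seen; the sequence cycles without reaching 1.

not 3-happy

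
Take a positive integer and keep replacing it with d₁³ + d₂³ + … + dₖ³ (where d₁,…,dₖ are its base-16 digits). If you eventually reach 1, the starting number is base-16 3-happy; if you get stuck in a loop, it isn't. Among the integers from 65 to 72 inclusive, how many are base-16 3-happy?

1

65: 65 → 65  — not base-16 3-happy
66: 66 → 72 → 576 → 72  — not base-16 3-happy
67: 67 → 91 → 1456 → 1456  — not base-16 3-happy
68: 68 → 128 → 512 → 8 → 512  — not base-16 3-happy
69: 69 → 189 → 3528 → 4437 → 252 → 5103 → 6147 → 540 → 1737 → 2673 → 1344 → 189  — not base-16 3-happy
70: 70 → 280 → 514 → 16 → 1  — base-16 3-happy
71: 71 → 407 → 1073 → 92 → 1853 → 2567 → 1343 → 3527 → 4268 → 2729 → 2729  — not base-16 3-happy
72: 72 → 576 → 72  — not base-16 3-happy
base-16 3-happy: 70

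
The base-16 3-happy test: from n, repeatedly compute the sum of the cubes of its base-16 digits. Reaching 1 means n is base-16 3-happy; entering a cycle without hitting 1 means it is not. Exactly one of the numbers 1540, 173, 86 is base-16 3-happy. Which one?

1540: 1540 → 280 → 514 → 16 → 1  — reaches 1 (base-16 3-happy)
173: 173 → 3197 → 4268 → 2729 → 2729  — repeats 2729 (not base-16 3-happy)
86: 86 → 341 → 251 → 4706 → 233 → 3473 → 2927 → 4922 → 1055 → 3440 → 2540 → 5201 → 191 → 4706  — repeats 4706 (not base-16 3-happy)

1540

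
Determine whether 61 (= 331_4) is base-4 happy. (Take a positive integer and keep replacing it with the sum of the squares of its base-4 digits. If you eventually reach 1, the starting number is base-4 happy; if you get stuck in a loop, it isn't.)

61 = (3,3,1)_4 → 19
19 = (1,0,3)_4 → 10
10 = (2,2)_4 → 8
8 = (2,0)_4 → 4
4 = (1,0)_4 → 1  — reached 1.

base-4 happy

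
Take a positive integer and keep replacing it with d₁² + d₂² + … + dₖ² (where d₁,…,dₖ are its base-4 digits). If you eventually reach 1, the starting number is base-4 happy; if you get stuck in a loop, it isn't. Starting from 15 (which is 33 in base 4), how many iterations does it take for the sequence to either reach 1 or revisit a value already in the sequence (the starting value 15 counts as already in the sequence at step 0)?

5

15 = (3,3)_4 → 18
18 = (1,0,2)_4 → 5
5 = (1,1)_4 → 2
2 = (2)_4 → 4
4 = (1,0)_4 → 1  — reached 1.
That took 5 steps.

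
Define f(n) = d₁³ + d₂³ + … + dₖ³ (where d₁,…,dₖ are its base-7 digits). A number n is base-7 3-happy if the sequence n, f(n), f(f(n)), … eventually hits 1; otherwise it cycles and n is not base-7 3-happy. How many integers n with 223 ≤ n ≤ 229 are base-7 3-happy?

1

223: 223 → 307 → 433 → 343 → 1  (reaches 1)
224: 224 → 128 → 80 → 92 → 218 → 92  (repeats 92)
225: 225 → 129 → 99 → 9 → 9  (repeats 9)
226: 226 → 136 → 160 → 244 → 496 → 244  (repeats 244)
227: 227 → 155 → 29 → 65 → 17 → 35 → 125 → 251 → 341 → 557 → 137 → 197 → 65  (repeats 65)
228: 228 → 192 → 270 → 216 → 288 → 342 → 648 → 282 → 258 → 342  (repeats 342)
229: 229 → 253 → 127 → 73 → 55 → 217 → 91 → 217  (repeats 217)
base-7 3-happy: 223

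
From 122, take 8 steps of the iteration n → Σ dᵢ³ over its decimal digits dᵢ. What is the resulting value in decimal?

122 → 1³ + 2³ + 2³ = 17
17 → 1³ + 7³ = 344
344 → 3³ + 4³ + 4³ = 155
155 → 1³ + 5³ + 5³ = 251
251 → 2³ + 5³ + 1³ = 134
134 → 1³ + 3³ + 4³ = 92
92 → 9³ + 2³ = 737
737 → 7³ + 3³ + 7³ = 713

713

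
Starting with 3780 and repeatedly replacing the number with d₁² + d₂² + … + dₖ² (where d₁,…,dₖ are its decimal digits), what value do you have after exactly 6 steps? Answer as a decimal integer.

3780 → 122
122 → 9
9 → 81
81 → 65
65 → 61
61 → 37

37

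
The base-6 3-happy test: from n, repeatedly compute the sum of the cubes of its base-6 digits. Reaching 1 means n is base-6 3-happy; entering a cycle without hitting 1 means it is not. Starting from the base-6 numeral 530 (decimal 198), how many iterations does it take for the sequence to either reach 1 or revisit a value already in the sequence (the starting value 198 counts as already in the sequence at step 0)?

7

198 = (5,3,0)_6 → 5³ + 3³ + 0³ = 125 + 27 + 0 = 152
152 = (4,1,2)_6 → 4³ + 1³ + 2³ = 64 + 1 + 8 = 73
73 = (2,0,1)_6 → 2³ + 0³ + 1³ = 8 + 0 + 1 = 9
9 = (1,3)_6 → 1³ + 3³ = 1 + 27 = 28
28 = (4,4)_6 → 4³ + 4³ = 64 + 64 = 128
128 = (3,3,2)_6 → 3³ + 3³ + 2³ = 27 + 27 + 8 = 62
62 = (1,4,2)_6 → 1³ + 4³ + 2³ = 1 + 64 + 8 = 73  — 73 repeats.
That took 7 steps.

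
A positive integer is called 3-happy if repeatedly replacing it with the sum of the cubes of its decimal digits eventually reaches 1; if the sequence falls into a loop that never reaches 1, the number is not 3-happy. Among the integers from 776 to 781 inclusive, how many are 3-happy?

776: 776 → 902 → 737 → 713 → 371 → 371  (repeats 371)
777: 777 → 1029 → 738 → 882 → 1032 → 36 → 243 → 99 → 1458 → 702 → 351 → 153 → 153  (repeats 153)
778: 778 → 1198 → 1243 → 100 → 1  (reaches 1)
779: 779 → 1415 → 191 → 731 → 371 → 371  (repeats 371)
780: 780 → 855 → 762 → 567 → 684 → 792 → 1080 → 513 → 153 → 153  (repeats 153)
781: 781 → 856 → 853 → 664 → 496 → 1009 → 730 → 370 → 370  (repeats 370)
3-happy: 778

1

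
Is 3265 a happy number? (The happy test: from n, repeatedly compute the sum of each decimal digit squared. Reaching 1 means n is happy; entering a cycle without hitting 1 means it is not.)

3265 → 3² + 2² + 6² + 5² = 74
74 → 7² + 4² = 65
65 → 6² + 5² = 61
61 → 6² + 1² = 37
37 → 3² + 7² = 58
58 → 5² + 8² = 89
89 → 8² + 9² = 145
145 → 1² + 4² + 5² = 42
42 → 4² + 2² = 20
20 → 2² + 0² = 4
4 → 4² = 16
16 → 1² + 6² = 37  — 37 already seen; the sequence cycles without reaching 1.

not happy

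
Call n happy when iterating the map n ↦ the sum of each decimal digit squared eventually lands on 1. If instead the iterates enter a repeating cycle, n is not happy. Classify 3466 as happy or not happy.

happy

3466 → 3² + 4² + 6² + 6² = 9 + 16 + 36 + 36 = 97
97 → 9² + 7² = 81 + 49 = 130
130 → 1² + 3² + 0² = 1 + 9 + 0 = 10
10 → 1² + 0² = 1 + 0 = 1  — reached 1.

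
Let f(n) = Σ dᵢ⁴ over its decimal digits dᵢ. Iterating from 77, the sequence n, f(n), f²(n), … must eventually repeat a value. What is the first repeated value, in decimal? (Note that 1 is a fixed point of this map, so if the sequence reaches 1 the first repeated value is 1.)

13139

77 → 7⁴ + 7⁴ = 2401 + 2401 = 4802
4802 → 4⁴ + 8⁴ + 0⁴ + 2⁴ = 256 + 4096 + 0 + 16 = 4368
4368 → 4⁴ + 3⁴ + 6⁴ + 8⁴ = 256 + 81 + 1296 + 4096 = 5729
5729 → 5⁴ + 7⁴ + 2⁴ + 9⁴ = 625 + 2401 + 16 + 6561 = 9603
9603 → 9⁴ + 6⁴ + 0⁴ + 3⁴ = 6561 + 1296 + 0 + 81 = 7938
7938 → 7⁴ + 9⁴ + 3⁴ + 8⁴ = 2401 + 6561 + 81 + 4096 = 13139
13139 → 1⁴ + 3⁴ + 1⁴ + 3⁴ + 9⁴ = 1 + 81 + 1 + 81 + 6561 = 6725
6725 → 6⁴ + 7⁴ + 2⁴ + 5⁴ = 1296 + 2401 + 16 + 625 = 4338
4338 → 4⁴ + 3⁴ + 3⁴ + 8⁴ = 256 + 81 + 81 + 4096 = 4514
4514 → 4⁴ + 5⁴ + 1⁴ + 4⁴ = 256 + 625 + 1 + 256 = 1138
1138 → 1⁴ + 1⁴ + 3⁴ + 8⁴ = 1 + 1 + 81 + 4096 = 4179
4179 → 4⁴ + 1⁴ + 7⁴ + 9⁴ = 256 + 1 + 2401 + 6561 = 9219
9219 → 9⁴ + 2⁴ + 1⁴ + 9⁴ = 6561 + 16 + 1 + 6561 = 13139  — 13139 already appeared earlier.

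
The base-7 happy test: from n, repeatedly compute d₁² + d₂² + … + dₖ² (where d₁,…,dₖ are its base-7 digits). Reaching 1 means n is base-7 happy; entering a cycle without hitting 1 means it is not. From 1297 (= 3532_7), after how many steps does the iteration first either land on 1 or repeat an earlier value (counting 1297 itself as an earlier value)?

1297 = (3,5,3,2)_7 → 3² + 5² + 3² + 2² = 9 + 25 + 9 + 4 = 47
47 = (6,5)_7 → 6² + 5² = 36 + 25 = 61
61 = (1,1,5)_7 → 1² + 1² + 5² = 1 + 1 + 25 = 27
27 = (3,6)_7 → 3² + 6² = 9 + 36 = 45
45 = (6,3)_7 → 6² + 3² = 36 + 9 = 45  — 45 repeats.
That took 5 steps.

5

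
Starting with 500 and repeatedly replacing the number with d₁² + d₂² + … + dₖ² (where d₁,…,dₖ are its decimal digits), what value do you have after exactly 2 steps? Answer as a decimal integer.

29

500 → 5² + 0² + 0² = 25 + 0 + 0 = 25
25 → 2² + 5² = 4 + 25 = 29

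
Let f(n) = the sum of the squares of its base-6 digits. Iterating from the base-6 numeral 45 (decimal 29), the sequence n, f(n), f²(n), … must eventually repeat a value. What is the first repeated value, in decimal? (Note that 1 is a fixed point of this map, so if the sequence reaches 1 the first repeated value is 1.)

29

29 = (4,5)_6 → 4² + 5² = 16 + 25 = 41
41 = (1,0,5)_6 → 1² + 0² + 5² = 1 + 0 + 25 = 26
26 = (4,2)_6 → 4² + 2² = 16 + 4 = 20
20 = (3,2)_6 → 3² + 2² = 9 + 4 = 13
13 = (2,1)_6 → 2² + 1² = 4 + 1 = 5
5 = (5)_6 → 5² = 25
25 = (4,1)_6 → 4² + 1² = 16 + 1 = 17
17 = (2,5)_6 → 2² + 5² = 4 + 25 = 29  — 29 already appeared earlier.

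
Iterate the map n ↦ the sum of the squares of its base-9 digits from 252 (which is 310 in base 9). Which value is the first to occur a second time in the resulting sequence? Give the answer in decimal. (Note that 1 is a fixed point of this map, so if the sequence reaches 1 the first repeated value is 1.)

50

252 = (3,1,0)_9 → 10
10 = (1,1)_9 → 2
2 = (2)_9 → 4
4 = (4)_9 → 16
16 = (1,7)_9 → 50
50 = (5,5)_9 → 50  — 50 already appeared earlier.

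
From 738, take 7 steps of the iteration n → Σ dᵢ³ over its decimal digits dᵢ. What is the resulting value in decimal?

702

738 → 7³ + 3³ + 8³ = 343 + 27 + 512 = 882
882 → 8³ + 8³ + 2³ = 512 + 512 + 8 = 1032
1032 → 1³ + 0³ + 3³ + 2³ = 1 + 0 + 27 + 8 = 36
36 → 3³ + 6³ = 27 + 216 = 243
243 → 2³ + 4³ + 3³ = 8 + 64 + 27 = 99
99 → 9³ + 9³ = 729 + 729 = 1458
1458 → 1³ + 4³ + 5³ + 8³ = 1 + 64 + 125 + 512 = 702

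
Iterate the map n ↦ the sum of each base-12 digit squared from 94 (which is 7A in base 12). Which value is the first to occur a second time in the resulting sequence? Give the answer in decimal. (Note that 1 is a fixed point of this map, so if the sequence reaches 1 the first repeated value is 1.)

94 = (7,10)_12 → 149
149 = (1,0,5)_12 → 26
26 = (2,2)_12 → 8
8 = (8)_12 → 64
64 = (5,4)_12 → 41
41 = (3,5)_12 → 34
34 = (2,10)_12 → 104
104 = (8,8)_12 → 128
128 = (10,8)_12 → 164
164 = (1,1,8)_12 → 66
66 = (5,6)_12 → 61
61 = (5,1)_12 → 26  — 26 already appeared earlier.

26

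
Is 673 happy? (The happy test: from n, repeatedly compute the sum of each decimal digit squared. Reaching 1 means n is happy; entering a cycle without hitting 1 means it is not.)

673 → 6² + 7² + 3² = 36 + 49 + 9 = 94
94 → 9² + 4² = 81 + 16 = 97
97 → 9² + 7² = 81 + 49 = 130
130 → 1² + 3² + 0² = 1 + 9 + 0 = 10
10 → 1² + 0² = 1 + 0 = 1  — reached 1.

happy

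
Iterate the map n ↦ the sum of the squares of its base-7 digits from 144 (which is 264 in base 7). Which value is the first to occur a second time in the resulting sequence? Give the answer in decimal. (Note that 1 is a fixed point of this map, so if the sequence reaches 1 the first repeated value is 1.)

2

144 = (2,6,4)_7 → 2² + 6² + 4² = 56
56 = (1,1,0)_7 → 1² + 1² + 0² = 2
2 = (2)_7 → 2² = 4
4 = (4)_7 → 4² = 16
16 = (2,2)_7 → 2² + 2² = 8
8 = (1,1)_7 → 1² + 1² = 2  — 2 already appeared earlier.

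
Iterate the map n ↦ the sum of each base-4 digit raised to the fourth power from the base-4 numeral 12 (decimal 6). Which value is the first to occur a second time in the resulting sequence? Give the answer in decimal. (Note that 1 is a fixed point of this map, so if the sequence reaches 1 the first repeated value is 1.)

6 = (1,2)_4 → 1⁴ + 2⁴ = 17
17 = (1,0,1)_4 → 1⁴ + 0⁴ + 1⁴ = 2
2 = (2)_4 → 2⁴ = 16
16 = (1,0,0)_4 → 1⁴ + 0⁴ + 0⁴ = 1  — reached the fixed point 1.
1 → 1, so 1 is the first repeated value.

1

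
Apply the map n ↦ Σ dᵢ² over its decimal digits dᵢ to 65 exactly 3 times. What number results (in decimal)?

58

65 → 61
61 → 37
37 → 58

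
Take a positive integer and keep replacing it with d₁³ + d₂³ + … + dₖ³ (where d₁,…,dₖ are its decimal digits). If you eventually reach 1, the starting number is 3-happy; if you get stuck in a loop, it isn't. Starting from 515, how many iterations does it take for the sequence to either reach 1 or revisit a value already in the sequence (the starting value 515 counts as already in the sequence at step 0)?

515 → 5³ + 1³ + 5³ = 251
251 → 2³ + 5³ + 1³ = 134
134 → 1³ + 3³ + 4³ = 92
92 → 9³ + 2³ = 737
737 → 7³ + 3³ + 7³ = 713
713 → 7³ + 1³ + 3³ = 371
371 → 3³ + 7³ + 1³ = 371  — 371 repeats.
That took 7 steps.

7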